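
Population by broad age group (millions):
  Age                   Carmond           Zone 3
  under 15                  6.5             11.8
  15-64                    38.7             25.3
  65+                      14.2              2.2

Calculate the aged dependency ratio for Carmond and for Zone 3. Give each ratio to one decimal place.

Carmond: 14.2 / 38.7 × 100 = 36.7
Zone 3: 2.2 / 25.3 × 100 = 8.7

Carmond: 36.7
Zone 3: 8.7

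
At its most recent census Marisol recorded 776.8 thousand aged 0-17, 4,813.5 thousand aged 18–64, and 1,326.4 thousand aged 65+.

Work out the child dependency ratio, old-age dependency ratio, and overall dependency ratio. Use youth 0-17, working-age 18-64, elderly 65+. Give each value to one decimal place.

Youth dependency ratio: 16.1
Old-age dependency ratio: 27.6
Total dependency ratio: 43.7

Youth dependency ratio = 776.8 / 4,813.5 × 100 = 16.1
Old-age dependency ratio = 1,326.4 / 4,813.5 × 100 = 27.6
Total dependency ratio = (776.8 + 1,326.4) / 4,813.5 × 100 = 2,103.2 / 4,813.5 × 100 = 43.7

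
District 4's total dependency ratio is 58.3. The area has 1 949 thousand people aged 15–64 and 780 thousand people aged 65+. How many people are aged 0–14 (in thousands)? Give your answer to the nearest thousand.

Aged 0–14: 356

Total dependency ratio = (youth + elderly) / working-age × 100
58.3 = (Y + 780) / 1 949 × 100
⇒ 356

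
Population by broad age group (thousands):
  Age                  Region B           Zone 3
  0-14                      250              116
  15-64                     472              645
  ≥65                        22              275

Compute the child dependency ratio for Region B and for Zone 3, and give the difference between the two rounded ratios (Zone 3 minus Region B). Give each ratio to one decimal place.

Region B: 250 / 472 × 100 = 53.0
Zone 3: 116 / 645 × 100 = 18.0

Region B: 53.0
Zone 3: 18.0
Difference: -35.0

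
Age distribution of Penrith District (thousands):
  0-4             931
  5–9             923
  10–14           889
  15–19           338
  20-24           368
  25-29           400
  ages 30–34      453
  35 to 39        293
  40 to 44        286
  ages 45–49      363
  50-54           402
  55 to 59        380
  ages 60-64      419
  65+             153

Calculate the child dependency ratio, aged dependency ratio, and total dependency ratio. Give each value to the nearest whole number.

0–14: 931 + 923 + 889 = 2,743
15–64: 338 + 368 + 400 + 453 + 293 + 286 + 363 + 402 + 380 + 419 = 3,702
65+: 153
Youth dependency ratio = 2,743 / 3,702 × 100 = 74
Old-age dependency ratio = 153 / 3,702 × 100 = 4
Total dependency ratio = (2,743 + 153) / 3,702 × 100 = 2,896 / 3,702 × 100 = 78

Youth dependency ratio: 74
Old-age dependency ratio: 4
Total dependency ratio: 78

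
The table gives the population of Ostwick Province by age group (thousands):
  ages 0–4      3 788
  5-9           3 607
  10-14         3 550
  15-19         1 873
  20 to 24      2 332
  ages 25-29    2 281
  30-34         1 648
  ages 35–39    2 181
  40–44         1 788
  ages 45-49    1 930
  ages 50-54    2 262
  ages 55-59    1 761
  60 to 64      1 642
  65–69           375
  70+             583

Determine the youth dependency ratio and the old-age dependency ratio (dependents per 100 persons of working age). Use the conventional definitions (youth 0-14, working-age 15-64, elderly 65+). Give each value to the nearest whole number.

Youth dependency ratio: 56
Old-age dependency ratio: 5

0–14: 3 788 + 3 607 + 3 550 = 10 945
15–64: 1 873 + 2 332 + 2 281 + 1 648 + 2 181 + 1 788 + 1 930 + 2 262 + 1 761 + 1 642 = 19 698
65+: 375 + 583 = 958
Youth dependency ratio = 10 945 / 19 698 × 100 = 56
Old-age dependency ratio = 958 / 19 698 × 100 = 5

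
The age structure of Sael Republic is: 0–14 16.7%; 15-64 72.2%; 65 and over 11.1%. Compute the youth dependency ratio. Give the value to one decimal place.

Youth dependency ratio = 16.7 / 72.2 × 100 = 23.1

Youth dependency ratio: 23.1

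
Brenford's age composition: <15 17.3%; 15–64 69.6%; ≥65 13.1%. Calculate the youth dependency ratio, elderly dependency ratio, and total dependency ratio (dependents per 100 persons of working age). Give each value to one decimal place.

Youth dependency ratio = 17.3 / 69.6 × 100 = 24.9
Old-age dependency ratio = 13.1 / 69.6 × 100 = 18.8
Total dependency ratio = (17.3 + 13.1) / 69.6 × 100 = 30.4 / 69.6 × 100 = 43.7

Youth dependency ratio: 24.9
Old-age dependency ratio: 18.8
Total dependency ratio: 43.7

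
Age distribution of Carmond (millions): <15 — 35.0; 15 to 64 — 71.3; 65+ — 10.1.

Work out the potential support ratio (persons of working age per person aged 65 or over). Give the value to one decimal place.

Potential support ratio = 71.3 / 10.1 = 7.1

Potential support ratio: 7.1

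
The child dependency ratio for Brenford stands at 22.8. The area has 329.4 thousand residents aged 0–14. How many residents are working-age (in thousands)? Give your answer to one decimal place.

Working-age: 1 444.7

Youth dependency ratio = youth / working-age × 100
22.8 = 329.4 / W × 100
⇒ 1 444.7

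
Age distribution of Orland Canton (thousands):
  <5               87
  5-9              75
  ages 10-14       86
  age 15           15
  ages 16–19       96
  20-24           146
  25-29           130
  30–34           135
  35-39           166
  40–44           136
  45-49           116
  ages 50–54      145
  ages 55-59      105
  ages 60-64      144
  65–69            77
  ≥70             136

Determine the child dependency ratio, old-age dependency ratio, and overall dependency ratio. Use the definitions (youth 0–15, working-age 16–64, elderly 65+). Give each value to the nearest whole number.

0–15: 87 + 75 + 86 + 15 = 263
16–64: 96 + 146 + 130 + 135 + 166 + 136 + 116 + 145 + 105 + 144 = 1 319
65+: 77 + 136 = 213
Youth dependency ratio = 263 / 1 319 × 100 = 20
Old-age dependency ratio = 213 / 1 319 × 100 = 16
Total dependency ratio = (263 + 213) / 1 319 × 100 = 476 / 1 319 × 100 = 36

Youth dependency ratio: 20
Old-age dependency ratio: 16
Total dependency ratio: 36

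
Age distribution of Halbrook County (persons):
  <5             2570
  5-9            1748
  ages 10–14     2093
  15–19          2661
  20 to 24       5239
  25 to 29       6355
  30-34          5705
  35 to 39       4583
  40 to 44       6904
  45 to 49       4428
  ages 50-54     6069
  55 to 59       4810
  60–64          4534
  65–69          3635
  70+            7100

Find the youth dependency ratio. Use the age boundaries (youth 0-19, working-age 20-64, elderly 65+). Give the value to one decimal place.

Youth dependency ratio: 18.7

0–19: 2570 + 1748 + 2093 + 2661 = 9072
20–64: 5239 + 6355 + 5705 + 4583 + 6904 + 4428 + 6069 + 4810 + 4534 = 48627
65+: 3635 + 7100 = 10735
Youth dependency ratio = 9072 / 48627 × 100 = 18.7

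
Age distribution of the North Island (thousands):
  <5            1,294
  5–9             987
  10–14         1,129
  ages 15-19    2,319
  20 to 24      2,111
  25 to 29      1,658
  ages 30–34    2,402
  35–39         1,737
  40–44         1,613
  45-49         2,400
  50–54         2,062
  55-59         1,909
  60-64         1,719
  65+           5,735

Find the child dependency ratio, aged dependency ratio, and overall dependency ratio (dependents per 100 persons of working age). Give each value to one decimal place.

Youth dependency ratio: 17.1
Old-age dependency ratio: 28.8
Total dependency ratio: 45.9

0–14: 1,294 + 987 + 1,129 = 3,410
15–64: 2,319 + 2,111 + 1,658 + 2,402 + 1,737 + 1,613 + 2,400 + 2,062 + 1,909 + 1,719 = 19,930
65+: 5,735
Youth dependency ratio = 3,410 / 19,930 × 100 = 17.1
Old-age dependency ratio = 5,735 / 19,930 × 100 = 28.8
Total dependency ratio = (3,410 + 5,735) / 19,930 × 100 = 9,145 / 19,930 × 100 = 45.9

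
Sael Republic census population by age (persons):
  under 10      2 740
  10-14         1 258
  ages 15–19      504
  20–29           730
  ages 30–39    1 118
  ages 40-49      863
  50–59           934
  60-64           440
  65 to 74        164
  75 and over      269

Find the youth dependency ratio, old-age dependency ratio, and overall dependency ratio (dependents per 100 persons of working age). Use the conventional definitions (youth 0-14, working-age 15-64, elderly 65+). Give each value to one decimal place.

0–14: 2 740 + 1 258 = 3 998
15–64: 504 + 730 + 1 118 + 863 + 934 + 440 = 4 589
65+: 164 + 269 = 433
Youth dependency ratio = 3 998 / 4 589 × 100 = 87.1
Old-age dependency ratio = 433 / 4 589 × 100 = 9.4
Total dependency ratio = (3 998 + 433) / 4 589 × 100 = 4 431 / 4 589 × 100 = 96.6

Youth dependency ratio: 87.1
Old-age dependency ratio: 9.4
Total dependency ratio: 96.6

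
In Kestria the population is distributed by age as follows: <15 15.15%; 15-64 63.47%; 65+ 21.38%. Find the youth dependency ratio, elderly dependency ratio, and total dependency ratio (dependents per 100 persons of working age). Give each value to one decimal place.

Youth dependency ratio = 15.15 / 63.47 × 100 = 23.9
Old-age dependency ratio = 21.38 / 63.47 × 100 = 33.7
Total dependency ratio = (15.15 + 21.38) / 63.47 × 100 = 36.53 / 63.47 × 100 = 57.6

Youth dependency ratio: 23.9
Old-age dependency ratio: 33.7
Total dependency ratio: 57.6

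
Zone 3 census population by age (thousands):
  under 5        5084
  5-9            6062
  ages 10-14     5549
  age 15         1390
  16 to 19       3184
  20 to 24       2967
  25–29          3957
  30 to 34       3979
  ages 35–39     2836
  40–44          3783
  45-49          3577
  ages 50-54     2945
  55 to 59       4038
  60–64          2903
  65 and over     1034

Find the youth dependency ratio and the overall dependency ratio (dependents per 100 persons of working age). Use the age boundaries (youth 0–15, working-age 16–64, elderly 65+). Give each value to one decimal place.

0–15: 5084 + 6062 + 5549 + 1390 = 18085
16–64: 3184 + 2967 + 3957 + 3979 + 2836 + 3783 + 3577 + 2945 + 4038 + 2903 = 34169
65+: 1034
Youth dependency ratio = 18085 / 34169 × 100 = 52.9
Total dependency ratio = (18085 + 1034) / 34169 × 100 = 19119 / 34169 × 100 = 56.0

Youth dependency ratio: 52.9
Total dependency ratio: 56.0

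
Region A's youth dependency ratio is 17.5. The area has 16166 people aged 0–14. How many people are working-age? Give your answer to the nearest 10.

Working-age: 92380

Youth dependency ratio = youth / working-age × 100
17.5 = 16166 / W × 100
⇒ 92380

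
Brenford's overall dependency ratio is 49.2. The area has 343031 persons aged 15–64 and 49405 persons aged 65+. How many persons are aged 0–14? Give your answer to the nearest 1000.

Total dependency ratio = (youth + elderly) / working-age × 100
49.2 = (Y + 49405) / 343031 × 100
⇒ 119000

Aged 0–14: 119000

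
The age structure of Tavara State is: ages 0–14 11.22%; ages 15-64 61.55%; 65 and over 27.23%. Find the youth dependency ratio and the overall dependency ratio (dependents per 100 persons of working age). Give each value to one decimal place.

Youth dependency ratio = 11.22 / 61.55 × 100 = 18.2
Total dependency ratio = (11.22 + 27.23) / 61.55 × 100 = 38.45 / 61.55 × 100 = 62.5

Youth dependency ratio: 18.2
Total dependency ratio: 62.5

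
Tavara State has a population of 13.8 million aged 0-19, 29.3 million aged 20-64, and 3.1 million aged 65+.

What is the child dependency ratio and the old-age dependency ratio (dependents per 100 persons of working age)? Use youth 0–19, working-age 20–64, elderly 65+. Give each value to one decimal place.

Youth dependency ratio: 47.1
Old-age dependency ratio: 10.6

Youth dependency ratio = 13.8 / 29.3 × 100 = 47.1
Old-age dependency ratio = 3.1 / 29.3 × 100 = 10.6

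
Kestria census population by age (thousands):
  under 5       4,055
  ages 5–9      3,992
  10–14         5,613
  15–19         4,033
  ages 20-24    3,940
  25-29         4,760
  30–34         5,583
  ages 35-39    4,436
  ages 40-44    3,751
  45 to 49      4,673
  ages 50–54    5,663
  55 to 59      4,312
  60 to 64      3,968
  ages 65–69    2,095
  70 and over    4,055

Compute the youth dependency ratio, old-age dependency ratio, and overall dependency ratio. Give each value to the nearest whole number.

0–14: 4,055 + 3,992 + 5,613 = 13,660
15–64: 4,033 + 3,940 + 4,760 + 5,583 + 4,436 + 3,751 + 4,673 + 5,663 + 4,312 + 3,968 = 45,119
65+: 2,095 + 4,055 = 6,150
Youth dependency ratio = 13,660 / 45,119 × 100 = 30
Old-age dependency ratio = 6,150 / 45,119 × 100 = 14
Total dependency ratio = (13,660 + 6,150) / 45,119 × 100 = 19,810 / 45,119 × 100 = 44

Youth dependency ratio: 30
Old-age dependency ratio: 14
Total dependency ratio: 44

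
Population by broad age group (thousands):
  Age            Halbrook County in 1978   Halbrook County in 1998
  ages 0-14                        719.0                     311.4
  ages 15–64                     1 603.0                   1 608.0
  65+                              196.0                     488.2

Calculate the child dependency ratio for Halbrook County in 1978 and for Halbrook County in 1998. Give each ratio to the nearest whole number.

Halbrook County in 1978: 719.0 / 1 603.0 × 100 = 45
Halbrook County in 1998: 311.4 / 1 608.0 × 100 = 19

Halbrook County in 1978: 45
Halbrook County in 1998: 19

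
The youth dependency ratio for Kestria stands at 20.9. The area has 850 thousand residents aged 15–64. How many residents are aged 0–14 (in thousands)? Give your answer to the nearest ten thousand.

Youth dependency ratio = youth / working-age × 100
20.9 = Y / 850 × 100
⇒ 180

Aged 0–14: 180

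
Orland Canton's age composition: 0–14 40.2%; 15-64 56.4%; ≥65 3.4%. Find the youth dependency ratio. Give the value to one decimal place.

Youth dependency ratio: 71.3

Youth dependency ratio = 40.2 / 56.4 × 100 = 71.3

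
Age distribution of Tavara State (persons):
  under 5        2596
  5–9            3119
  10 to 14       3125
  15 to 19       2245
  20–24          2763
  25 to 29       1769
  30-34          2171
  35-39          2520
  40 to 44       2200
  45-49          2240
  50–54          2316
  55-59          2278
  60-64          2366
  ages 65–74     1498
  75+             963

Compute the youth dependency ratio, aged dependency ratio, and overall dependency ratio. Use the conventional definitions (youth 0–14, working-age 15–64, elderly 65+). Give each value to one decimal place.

Youth dependency ratio: 38.7
Old-age dependency ratio: 10.8
Total dependency ratio: 49.4

0–14: 2596 + 3119 + 3125 = 8840
15–64: 2245 + 2763 + 1769 + 2171 + 2520 + 2200 + 2240 + 2316 + 2278 + 2366 = 22868
65+: 1498 + 963 = 2461
Youth dependency ratio = 8840 / 22868 × 100 = 38.7
Old-age dependency ratio = 2461 / 22868 × 100 = 10.8
Total dependency ratio = (8840 + 2461) / 22868 × 100 = 11301 / 22868 × 100 = 49.4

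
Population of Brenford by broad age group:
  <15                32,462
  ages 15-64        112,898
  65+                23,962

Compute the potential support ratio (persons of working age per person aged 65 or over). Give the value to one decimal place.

Potential support ratio = 112,898 / 23,962 = 4.7

Potential support ratio: 4.7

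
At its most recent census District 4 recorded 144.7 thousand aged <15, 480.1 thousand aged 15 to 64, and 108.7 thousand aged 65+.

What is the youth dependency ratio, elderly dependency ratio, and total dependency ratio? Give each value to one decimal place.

Youth dependency ratio = 144.7 / 480.1 × 100 = 30.1
Old-age dependency ratio = 108.7 / 480.1 × 100 = 22.6
Total dependency ratio = (144.7 + 108.7) / 480.1 × 100 = 253.4 / 480.1 × 100 = 52.8

Youth dependency ratio: 30.1
Old-age dependency ratio: 22.6
Total dependency ratio: 52.8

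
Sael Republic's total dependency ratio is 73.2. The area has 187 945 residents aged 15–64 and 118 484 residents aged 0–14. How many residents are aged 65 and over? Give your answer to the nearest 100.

Total dependency ratio = (youth + elderly) / working-age × 100
73.2 = (118 484 + E) / 187 945 × 100
⇒ 19 100

Aged 65 and over: 19 100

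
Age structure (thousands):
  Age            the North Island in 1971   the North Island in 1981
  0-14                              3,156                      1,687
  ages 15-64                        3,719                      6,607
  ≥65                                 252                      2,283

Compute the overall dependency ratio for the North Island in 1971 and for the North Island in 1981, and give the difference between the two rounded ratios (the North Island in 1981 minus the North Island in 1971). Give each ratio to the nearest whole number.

the North Island in 1971: (3,156 + 252) / 3,719 × 100 = 3,408 / 3,719 × 100 = 92
the North Island in 1981: (1,687 + 2,283) / 6,607 × 100 = 3,970 / 6,607 × 100 = 60

the North Island in 1971: 92
the North Island in 1981: 60
Difference: -32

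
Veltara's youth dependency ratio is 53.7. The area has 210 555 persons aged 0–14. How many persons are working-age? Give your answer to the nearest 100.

Youth dependency ratio = youth / working-age × 100
53.7 = 210 555 / W × 100
⇒ 392 100

Working-age: 392 100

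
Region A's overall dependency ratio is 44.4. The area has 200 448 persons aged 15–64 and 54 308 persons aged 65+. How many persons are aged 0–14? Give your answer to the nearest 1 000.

Total dependency ratio = (youth + elderly) / working-age × 100
44.4 = (Y + 54 308) / 200 448 × 100
⇒ 35 000

Aged 0–14: 35 000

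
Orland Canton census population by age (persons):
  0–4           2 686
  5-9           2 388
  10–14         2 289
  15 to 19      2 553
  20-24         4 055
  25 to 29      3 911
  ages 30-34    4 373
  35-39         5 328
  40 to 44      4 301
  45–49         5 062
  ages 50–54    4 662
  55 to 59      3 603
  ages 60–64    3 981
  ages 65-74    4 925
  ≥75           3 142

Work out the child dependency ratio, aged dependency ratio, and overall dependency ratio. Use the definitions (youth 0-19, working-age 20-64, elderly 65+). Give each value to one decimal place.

0–19: 2 686 + 2 388 + 2 289 + 2 553 = 9 916
20–64: 4 055 + 3 911 + 4 373 + 5 328 + 4 301 + 5 062 + 4 662 + 3 603 + 3 981 = 39 276
65+: 4 925 + 3 142 = 8 067
Youth dependency ratio = 9 916 / 39 276 × 100 = 25.2
Old-age dependency ratio = 8 067 / 39 276 × 100 = 20.5
Total dependency ratio = (9 916 + 8 067) / 39 276 × 100 = 17 983 / 39 276 × 100 = 45.8

Youth dependency ratio: 25.2
Old-age dependency ratio: 20.5
Total dependency ratio: 45.8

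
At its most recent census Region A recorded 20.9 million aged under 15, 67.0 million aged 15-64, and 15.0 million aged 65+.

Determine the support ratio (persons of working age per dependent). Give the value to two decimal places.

Support ratio: 1.87

Support ratio = 67.0 / (20.9 + 15.0) = 67.0 / 35.9 = 1.87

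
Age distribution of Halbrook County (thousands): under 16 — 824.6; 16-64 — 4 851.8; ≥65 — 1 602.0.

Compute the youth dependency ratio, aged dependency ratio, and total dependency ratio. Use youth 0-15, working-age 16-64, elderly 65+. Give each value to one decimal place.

Youth dependency ratio: 17.0
Old-age dependency ratio: 33.0
Total dependency ratio: 50.0

Youth dependency ratio = 824.6 / 4 851.8 × 100 = 17.0
Old-age dependency ratio = 1 602.0 / 4 851.8 × 100 = 33.0
Total dependency ratio = (824.6 + 1 602.0) / 4 851.8 × 100 = 2 426.6 / 4 851.8 × 100 = 50.0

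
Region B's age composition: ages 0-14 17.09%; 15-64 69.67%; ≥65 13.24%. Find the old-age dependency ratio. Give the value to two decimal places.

Old-age dependency ratio: 19.00

Old-age dependency ratio = 13.24 / 69.67 × 100 = 19.00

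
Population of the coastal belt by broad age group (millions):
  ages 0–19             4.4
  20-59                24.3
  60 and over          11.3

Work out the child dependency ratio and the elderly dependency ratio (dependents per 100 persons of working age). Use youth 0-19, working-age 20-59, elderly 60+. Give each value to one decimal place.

Youth dependency ratio = 4.4 / 24.3 × 100 = 18.1
Old-age dependency ratio = 11.3 / 24.3 × 100 = 46.5

Youth dependency ratio: 18.1
Old-age dependency ratio: 46.5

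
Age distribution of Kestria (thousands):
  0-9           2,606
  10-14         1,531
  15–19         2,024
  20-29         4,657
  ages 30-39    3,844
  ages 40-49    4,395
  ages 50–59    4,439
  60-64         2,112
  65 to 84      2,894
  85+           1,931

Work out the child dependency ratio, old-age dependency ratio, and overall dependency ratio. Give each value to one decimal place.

0–14: 2,606 + 1,531 = 4,137
15–64: 2,024 + 4,657 + 3,844 + 4,395 + 4,439 + 2,112 = 21,471
65+: 2,894 + 1,931 = 4,825
Youth dependency ratio = 4,137 / 21,471 × 100 = 19.3
Old-age dependency ratio = 4,825 / 21,471 × 100 = 22.5
Total dependency ratio = (4,137 + 4,825) / 21,471 × 100 = 8,962 / 21,471 × 100 = 41.7

Youth dependency ratio: 19.3
Old-age dependency ratio: 22.5
Total dependency ratio: 41.7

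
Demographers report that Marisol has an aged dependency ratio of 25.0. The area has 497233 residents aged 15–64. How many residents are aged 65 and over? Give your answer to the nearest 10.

Old-age dependency ratio = elderly / working-age × 100
25.0 = E / 497233 × 100
⇒ 124310

Aged 65 and over: 124310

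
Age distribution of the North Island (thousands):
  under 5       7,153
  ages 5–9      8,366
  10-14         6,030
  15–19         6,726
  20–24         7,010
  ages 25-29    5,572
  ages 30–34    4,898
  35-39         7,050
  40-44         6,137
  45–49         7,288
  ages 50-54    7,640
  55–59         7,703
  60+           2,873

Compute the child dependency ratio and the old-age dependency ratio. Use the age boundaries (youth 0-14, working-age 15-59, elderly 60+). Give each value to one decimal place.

0–14: 7,153 + 8,366 + 6,030 = 21,549
15–59: 6,726 + 7,010 + 5,572 + 4,898 + 7,050 + 6,137 + 7,288 + 7,640 + 7,703 = 60,024
60+: 2,873
Youth dependency ratio = 21,549 / 60,024 × 100 = 35.9
Old-age dependency ratio = 2,873 / 60,024 × 100 = 4.8

Youth dependency ratio: 35.9
Old-age dependency ratio: 4.8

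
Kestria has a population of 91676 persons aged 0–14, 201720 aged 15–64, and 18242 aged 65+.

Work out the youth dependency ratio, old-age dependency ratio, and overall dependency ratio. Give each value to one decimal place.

Youth dependency ratio = 91676 / 201720 × 100 = 45.4
Old-age dependency ratio = 18242 / 201720 × 100 = 9.0
Total dependency ratio = (91676 + 18242) / 201720 × 100 = 109918 / 201720 × 100 = 54.5

Youth dependency ratio: 45.4
Old-age dependency ratio: 9.0
Total dependency ratio: 54.5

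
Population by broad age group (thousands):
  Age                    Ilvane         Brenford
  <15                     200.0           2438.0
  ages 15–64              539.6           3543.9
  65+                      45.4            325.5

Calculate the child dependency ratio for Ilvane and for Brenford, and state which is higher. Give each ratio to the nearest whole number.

Ilvane: 37
Brenford: 69
Higher: Brenford

Ilvane: 200.0 / 539.6 × 100 = 37
Brenford: 2438.0 / 3543.9 × 100 = 69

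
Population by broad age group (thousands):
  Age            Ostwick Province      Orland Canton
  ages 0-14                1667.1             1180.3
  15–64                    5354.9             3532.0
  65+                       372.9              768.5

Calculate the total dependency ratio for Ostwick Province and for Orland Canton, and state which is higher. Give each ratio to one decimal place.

Ostwick Province: 38.1
Orland Canton: 55.2
Higher: Orland Canton

Ostwick Province: (1667.1 + 372.9) / 5354.9 × 100 = 2040.0 / 5354.9 × 100 = 38.1
Orland Canton: (1180.3 + 768.5) / 3532.0 × 100 = 1948.8 / 3532.0 × 100 = 55.2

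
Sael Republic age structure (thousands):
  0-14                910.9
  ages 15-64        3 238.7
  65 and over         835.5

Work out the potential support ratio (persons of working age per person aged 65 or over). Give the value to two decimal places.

Potential support ratio = 3 238.7 / 835.5 = 3.88

Potential support ratio: 3.88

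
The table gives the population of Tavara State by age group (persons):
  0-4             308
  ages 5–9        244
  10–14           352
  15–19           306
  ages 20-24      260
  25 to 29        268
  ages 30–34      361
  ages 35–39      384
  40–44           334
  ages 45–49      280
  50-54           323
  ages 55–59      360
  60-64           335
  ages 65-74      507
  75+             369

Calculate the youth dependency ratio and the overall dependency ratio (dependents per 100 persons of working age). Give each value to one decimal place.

0–14: 308 + 244 + 352 = 904
15–64: 306 + 260 + 268 + 361 + 384 + 334 + 280 + 323 + 360 + 335 = 3 211
65+: 507 + 369 = 876
Youth dependency ratio = 904 / 3 211 × 100 = 28.2
Total dependency ratio = (904 + 876) / 3 211 × 100 = 1 780 / 3 211 × 100 = 55.4

Youth dependency ratio: 28.2
Total dependency ratio: 55.4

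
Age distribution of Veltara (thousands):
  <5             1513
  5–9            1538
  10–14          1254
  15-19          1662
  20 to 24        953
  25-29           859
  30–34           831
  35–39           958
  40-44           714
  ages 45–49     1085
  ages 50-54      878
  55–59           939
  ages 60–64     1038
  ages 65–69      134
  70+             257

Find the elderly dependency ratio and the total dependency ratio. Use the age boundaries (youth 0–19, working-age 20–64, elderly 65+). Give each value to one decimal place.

0–19: 1513 + 1538 + 1254 + 1662 = 5967
20–64: 953 + 859 + 831 + 958 + 714 + 1085 + 878 + 939 + 1038 = 8255
65+: 134 + 257 = 391
Old-age dependency ratio = 391 / 8255 × 100 = 4.7
Total dependency ratio = (5967 + 391) / 8255 × 100 = 6358 / 8255 × 100 = 77.0

Old-age dependency ratio: 4.7
Total dependency ratio: 77.0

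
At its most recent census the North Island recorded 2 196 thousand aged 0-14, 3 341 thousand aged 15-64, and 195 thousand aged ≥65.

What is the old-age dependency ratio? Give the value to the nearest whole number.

Old-age dependency ratio = 195 / 3 341 × 100 = 6

Old-age dependency ratio: 6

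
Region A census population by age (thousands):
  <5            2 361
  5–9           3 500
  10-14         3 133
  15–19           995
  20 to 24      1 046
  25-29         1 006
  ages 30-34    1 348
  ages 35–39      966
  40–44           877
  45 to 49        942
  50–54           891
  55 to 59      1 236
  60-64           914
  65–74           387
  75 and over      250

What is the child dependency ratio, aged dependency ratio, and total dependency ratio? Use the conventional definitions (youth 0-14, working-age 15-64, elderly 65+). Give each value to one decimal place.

Youth dependency ratio: 88.0
Old-age dependency ratio: 6.2
Total dependency ratio: 94.2

0–14: 2 361 + 3 500 + 3 133 = 8 994
15–64: 995 + 1 046 + 1 006 + 1 348 + 966 + 877 + 942 + 891 + 1 236 + 914 = 10 221
65+: 387 + 250 = 637
Youth dependency ratio = 8 994 / 10 221 × 100 = 88.0
Old-age dependency ratio = 637 / 10 221 × 100 = 6.2
Total dependency ratio = (8 994 + 637) / 10 221 × 100 = 9 631 / 10 221 × 100 = 94.2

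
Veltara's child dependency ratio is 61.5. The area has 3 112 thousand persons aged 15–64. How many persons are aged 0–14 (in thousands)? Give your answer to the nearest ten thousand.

Youth dependency ratio = youth / working-age × 100
61.5 = Y / 3 112 × 100
⇒ 1 910

Aged 0–14: 1 910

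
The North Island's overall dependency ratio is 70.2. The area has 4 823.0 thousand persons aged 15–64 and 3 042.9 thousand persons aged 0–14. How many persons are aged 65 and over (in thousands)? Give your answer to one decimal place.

Total dependency ratio = (youth + elderly) / working-age × 100
70.2 = (3 042.9 + E) / 4 823.0 × 100
⇒ 342.8

Aged 65 and over: 342.8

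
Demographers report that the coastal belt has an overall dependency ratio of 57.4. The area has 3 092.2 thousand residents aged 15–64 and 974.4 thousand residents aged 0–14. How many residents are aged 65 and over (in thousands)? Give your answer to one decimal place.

Aged 65 and over: 800.5

Total dependency ratio = (youth + elderly) / working-age × 100
57.4 = (974.4 + E) / 3 092.2 × 100
⇒ 800.5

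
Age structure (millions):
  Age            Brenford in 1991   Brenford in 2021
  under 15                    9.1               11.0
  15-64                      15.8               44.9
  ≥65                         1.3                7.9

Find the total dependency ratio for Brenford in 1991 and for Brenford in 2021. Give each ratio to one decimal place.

Brenford in 1991: 65.8
Brenford in 2021: 42.1

Brenford in 1991: (9.1 + 1.3) / 15.8 × 100 = 10.4 / 15.8 × 100 = 65.8
Brenford in 2021: (11.0 + 7.9) / 44.9 × 100 = 18.9 / 44.9 × 100 = 42.1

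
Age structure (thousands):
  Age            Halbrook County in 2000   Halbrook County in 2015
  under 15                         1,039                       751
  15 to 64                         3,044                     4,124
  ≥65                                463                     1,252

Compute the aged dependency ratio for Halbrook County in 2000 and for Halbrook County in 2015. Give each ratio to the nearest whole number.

Halbrook County in 2000: 15
Halbrook County in 2015: 30

Halbrook County in 2000: 463 / 3,044 × 100 = 15
Halbrook County in 2015: 1,252 / 4,124 × 100 = 30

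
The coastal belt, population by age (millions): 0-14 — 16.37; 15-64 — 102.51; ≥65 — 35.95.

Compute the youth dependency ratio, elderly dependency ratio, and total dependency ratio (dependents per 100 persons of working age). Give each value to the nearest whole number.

Youth dependency ratio = 16.37 / 102.51 × 100 = 16
Old-age dependency ratio = 35.95 / 102.51 × 100 = 35
Total dependency ratio = (16.37 + 35.95) / 102.51 × 100 = 52.32 / 102.51 × 100 = 51

Youth dependency ratio: 16
Old-age dependency ratio: 35
Total dependency ratio: 51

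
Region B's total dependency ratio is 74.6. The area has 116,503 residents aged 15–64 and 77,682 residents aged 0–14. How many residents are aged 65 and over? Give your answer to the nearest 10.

Aged 65 and over: 9,230

Total dependency ratio = (youth + elderly) / working-age × 100
74.6 = (77,682 + E) / 116,503 × 100
⇒ 9,230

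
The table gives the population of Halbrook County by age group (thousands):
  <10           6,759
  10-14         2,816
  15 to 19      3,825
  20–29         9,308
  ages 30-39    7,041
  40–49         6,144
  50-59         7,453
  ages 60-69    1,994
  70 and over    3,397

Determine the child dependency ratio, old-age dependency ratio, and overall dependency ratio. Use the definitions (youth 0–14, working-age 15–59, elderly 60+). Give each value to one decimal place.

Youth dependency ratio: 28.4
Old-age dependency ratio: 16.0
Total dependency ratio: 44.3

0–14: 6,759 + 2,816 = 9,575
15–59: 3,825 + 9,308 + 7,041 + 6,144 + 7,453 = 33,771
60+: 1,994 + 3,397 = 5,391
Youth dependency ratio = 9,575 / 33,771 × 100 = 28.4
Old-age dependency ratio = 5,391 / 33,771 × 100 = 16.0
Total dependency ratio = (9,575 + 5,391) / 33,771 × 100 = 14,966 / 33,771 × 100 = 44.3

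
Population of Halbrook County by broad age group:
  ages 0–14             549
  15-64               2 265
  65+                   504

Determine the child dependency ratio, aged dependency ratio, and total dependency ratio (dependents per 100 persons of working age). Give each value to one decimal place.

Youth dependency ratio = 549 / 2 265 × 100 = 24.2
Old-age dependency ratio = 504 / 2 265 × 100 = 22.3
Total dependency ratio = (549 + 504) / 2 265 × 100 = 1 053 / 2 265 × 100 = 46.5

Youth dependency ratio: 24.2
Old-age dependency ratio: 22.3
Total dependency ratio: 46.5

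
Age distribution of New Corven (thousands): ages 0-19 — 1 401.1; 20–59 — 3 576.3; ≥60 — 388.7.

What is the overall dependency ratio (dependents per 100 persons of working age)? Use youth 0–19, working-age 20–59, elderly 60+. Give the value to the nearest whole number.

Total dependency ratio: 50

Total dependency ratio = (1 401.1 + 388.7) / 3 576.3 × 100 = 1 789.8 / 3 576.3 × 100 = 50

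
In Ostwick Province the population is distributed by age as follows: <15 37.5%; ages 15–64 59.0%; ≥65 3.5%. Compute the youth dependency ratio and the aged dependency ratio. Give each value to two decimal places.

Youth dependency ratio: 63.56
Old-age dependency ratio: 5.93

Youth dependency ratio = 37.5 / 59.0 × 100 = 63.56
Old-age dependency ratio = 3.5 / 59.0 × 100 = 5.93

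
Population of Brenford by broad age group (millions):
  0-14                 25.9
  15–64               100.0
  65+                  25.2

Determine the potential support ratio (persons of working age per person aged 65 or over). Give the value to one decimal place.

Potential support ratio: 4.0

Potential support ratio = 100.0 / 25.2 = 4.0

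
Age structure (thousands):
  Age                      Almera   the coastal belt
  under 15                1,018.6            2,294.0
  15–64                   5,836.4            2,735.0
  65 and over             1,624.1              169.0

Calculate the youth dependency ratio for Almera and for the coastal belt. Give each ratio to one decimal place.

Almera: 1,018.6 / 5,836.4 × 100 = 17.5
the coastal belt: 2,294.0 / 2,735.0 × 100 = 83.9

Almera: 17.5
the coastal belt: 83.9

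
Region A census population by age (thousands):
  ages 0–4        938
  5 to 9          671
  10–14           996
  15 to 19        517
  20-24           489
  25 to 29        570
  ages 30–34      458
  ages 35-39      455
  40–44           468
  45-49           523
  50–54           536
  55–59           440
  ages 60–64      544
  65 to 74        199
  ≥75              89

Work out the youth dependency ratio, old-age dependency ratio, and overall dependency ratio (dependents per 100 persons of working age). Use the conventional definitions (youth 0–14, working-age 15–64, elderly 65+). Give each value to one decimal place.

Youth dependency ratio: 52.1
Old-age dependency ratio: 5.8
Total dependency ratio: 57.9

0–14: 938 + 671 + 996 = 2605
15–64: 517 + 489 + 570 + 458 + 455 + 468 + 523 + 536 + 440 + 544 = 5000
65+: 199 + 89 = 288
Youth dependency ratio = 2605 / 5000 × 100 = 52.1
Old-age dependency ratio = 288 / 5000 × 100 = 5.8
Total dependency ratio = (2605 + 288) / 5000 × 100 = 2893 / 5000 × 100 = 57.9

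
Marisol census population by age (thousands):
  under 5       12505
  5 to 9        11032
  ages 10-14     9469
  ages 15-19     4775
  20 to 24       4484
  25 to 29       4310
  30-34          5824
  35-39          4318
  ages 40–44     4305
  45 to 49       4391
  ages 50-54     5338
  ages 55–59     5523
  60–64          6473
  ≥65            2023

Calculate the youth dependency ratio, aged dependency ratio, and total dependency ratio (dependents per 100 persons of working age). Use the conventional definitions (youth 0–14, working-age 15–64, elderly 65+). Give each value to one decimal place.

Youth dependency ratio: 66.4
Old-age dependency ratio: 4.1
Total dependency ratio: 70.4

0–14: 12505 + 11032 + 9469 = 33006
15–64: 4775 + 4484 + 4310 + 5824 + 4318 + 4305 + 4391 + 5338 + 5523 + 6473 = 49741
65+: 2023
Youth dependency ratio = 33006 / 49741 × 100 = 66.4
Old-age dependency ratio = 2023 / 49741 × 100 = 4.1
Total dependency ratio = (33006 + 2023) / 49741 × 100 = 35029 / 49741 × 100 = 70.4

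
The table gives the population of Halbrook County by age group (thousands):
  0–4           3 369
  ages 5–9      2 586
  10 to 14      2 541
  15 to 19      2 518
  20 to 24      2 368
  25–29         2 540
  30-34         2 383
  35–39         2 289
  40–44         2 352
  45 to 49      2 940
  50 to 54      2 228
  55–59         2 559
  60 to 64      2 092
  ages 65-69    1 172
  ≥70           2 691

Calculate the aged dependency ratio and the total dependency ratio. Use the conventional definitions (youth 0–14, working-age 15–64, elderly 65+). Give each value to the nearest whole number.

Old-age dependency ratio: 16
Total dependency ratio: 51

0–14: 3 369 + 2 586 + 2 541 = 8 496
15–64: 2 518 + 2 368 + 2 540 + 2 383 + 2 289 + 2 352 + 2 940 + 2 228 + 2 559 + 2 092 = 24 269
65+: 1 172 + 2 691 = 3 863
Old-age dependency ratio = 3 863 / 24 269 × 100 = 16
Total dependency ratio = (8 496 + 3 863) / 24 269 × 100 = 12 359 / 24 269 × 100 = 51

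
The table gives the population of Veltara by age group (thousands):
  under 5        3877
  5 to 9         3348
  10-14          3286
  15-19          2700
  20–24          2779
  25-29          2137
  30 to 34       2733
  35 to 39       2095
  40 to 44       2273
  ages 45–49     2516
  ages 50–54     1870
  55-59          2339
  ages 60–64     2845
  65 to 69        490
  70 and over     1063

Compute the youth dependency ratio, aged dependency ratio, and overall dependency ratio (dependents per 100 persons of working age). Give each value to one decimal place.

0–14: 3877 + 3348 + 3286 = 10511
15–64: 2700 + 2779 + 2137 + 2733 + 2095 + 2273 + 2516 + 1870 + 2339 + 2845 = 24287
65+: 490 + 1063 = 1553
Youth dependency ratio = 10511 / 24287 × 100 = 43.3
Old-age dependency ratio = 1553 / 24287 × 100 = 6.4
Total dependency ratio = (10511 + 1553) / 24287 × 100 = 12064 / 24287 × 100 = 49.7

Youth dependency ratio: 43.3
Old-age dependency ratio: 6.4
Total dependency ratio: 49.7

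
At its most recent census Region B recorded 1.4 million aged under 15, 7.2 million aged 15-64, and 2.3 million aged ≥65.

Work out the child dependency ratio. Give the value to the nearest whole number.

Youth dependency ratio = 1.4 / 7.2 × 100 = 19

Youth dependency ratio: 19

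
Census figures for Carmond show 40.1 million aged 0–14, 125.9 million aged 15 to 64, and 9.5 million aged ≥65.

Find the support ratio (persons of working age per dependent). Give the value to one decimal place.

Support ratio: 2.5

Support ratio = 125.9 / (40.1 + 9.5) = 125.9 / 49.6 = 2.5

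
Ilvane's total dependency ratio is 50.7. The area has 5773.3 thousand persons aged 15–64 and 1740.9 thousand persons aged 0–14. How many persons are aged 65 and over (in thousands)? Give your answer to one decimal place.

Aged 65 and over: 1186.2

Total dependency ratio = (youth + elderly) / working-age × 100
50.7 = (1740.9 + E) / 5773.3 × 100
⇒ 1186.2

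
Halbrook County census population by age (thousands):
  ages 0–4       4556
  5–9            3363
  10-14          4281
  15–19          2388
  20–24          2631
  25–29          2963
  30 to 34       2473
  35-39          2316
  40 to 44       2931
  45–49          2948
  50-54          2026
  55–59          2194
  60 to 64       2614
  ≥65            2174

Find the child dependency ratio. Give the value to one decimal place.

0–14: 4556 + 3363 + 4281 = 12200
15–64: 2388 + 2631 + 2963 + 2473 + 2316 + 2931 + 2948 + 2026 + 2194 + 2614 = 25484
65+: 2174
Youth dependency ratio = 12200 / 25484 × 100 = 47.9

Youth dependency ratio: 47.9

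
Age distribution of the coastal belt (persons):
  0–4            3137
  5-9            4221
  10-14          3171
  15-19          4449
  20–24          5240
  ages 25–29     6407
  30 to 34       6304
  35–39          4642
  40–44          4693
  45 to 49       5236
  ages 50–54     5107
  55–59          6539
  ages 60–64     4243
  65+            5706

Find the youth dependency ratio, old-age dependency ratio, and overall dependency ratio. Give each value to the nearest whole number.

0–14: 3137 + 4221 + 3171 = 10529
15–64: 4449 + 5240 + 6407 + 6304 + 4642 + 4693 + 5236 + 5107 + 6539 + 4243 = 52860
65+: 5706
Youth dependency ratio = 10529 / 52860 × 100 = 20
Old-age dependency ratio = 5706 / 52860 × 100 = 11
Total dependency ratio = (10529 + 5706) / 52860 × 100 = 16235 / 52860 × 100 = 31

Youth dependency ratio: 20
Old-age dependency ratio: 11
Total dependency ratio: 31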